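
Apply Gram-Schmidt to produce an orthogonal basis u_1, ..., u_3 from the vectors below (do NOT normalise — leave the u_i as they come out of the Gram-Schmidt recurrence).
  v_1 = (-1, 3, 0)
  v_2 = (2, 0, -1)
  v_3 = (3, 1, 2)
Orthogonal basis:
  u_1 = (-1, 3, 0)
  u_2 = (9/5, 3/5, -1)
  u_3 = (33/23, 11/23, 66/23)

Apply the Gram-Schmidt recurrence
  u_1 = v_1
  u_i = v_i − Σ_{j<i} ((v_i · u_j) / (u_j · u_j)) · u_j.

Step by step this gives:
  u_1 = (-1, 3, 0)
  u_2 = (9/5, 3/5, -1)
  u_3 = (33/23, 11/23, 66/23)

Orthogonality check:
  u_2 · u_1 = 0 (should be 0)
  u_3 · u_1 = 0 (should be 0)
  u_3 · u_2 = 0 (should be 0)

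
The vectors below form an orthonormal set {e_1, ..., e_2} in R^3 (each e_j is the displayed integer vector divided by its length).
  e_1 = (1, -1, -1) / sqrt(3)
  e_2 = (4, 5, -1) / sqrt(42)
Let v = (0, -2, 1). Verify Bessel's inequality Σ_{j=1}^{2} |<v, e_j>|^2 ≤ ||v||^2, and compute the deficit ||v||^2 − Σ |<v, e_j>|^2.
Σ |<v, e_j>|^2 = 45/14; ||v||^2 = 5; deficit = 25/14

Write each e_j = u_j / sqrt(<u_j, u_j>) where u_j is the displayed integer vector. Then <v, e_j> = <v, u_j> / sqrt(<u_j, u_j>), so |<v, e_j>|^2 = <v, u_j>^2 / <u_j, u_j>.
Coefficients: <v, e_1> = 1/sqrt(3), <v, e_2> = -11/sqrt(42).
Square and sum: Σ |<v, e_j>|^2 = 45/14.
Compute ||v||^2 = v·v = 5.
Deficit = 5 − 45/14 = 25/14 ≥ 0, confirming Bessel's inequality. (The deficit equals ||v − Σ <v,e_j> e_j||^2, the squared distance from v to span{e_j}.)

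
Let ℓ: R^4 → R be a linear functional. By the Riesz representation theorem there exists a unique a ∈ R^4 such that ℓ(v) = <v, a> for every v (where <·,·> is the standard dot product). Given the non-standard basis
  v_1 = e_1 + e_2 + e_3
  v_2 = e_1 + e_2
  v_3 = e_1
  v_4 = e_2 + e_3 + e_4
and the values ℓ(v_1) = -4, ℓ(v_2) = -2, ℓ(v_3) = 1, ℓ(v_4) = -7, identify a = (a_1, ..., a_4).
a = (1, -3, -2, -2)

Write a = (a_1, ..., a_4) in the standard basis. For each basis vector v_i, ℓ(v_i) = <v_i, a> is a linear equation in the a_j's. Collect the n equations into a matrix system V a = ℓ, where row i of V is v_i (expressed in the standard basis). Since V is invertible (lower-triangular with 1s on the diagonal, up to permutation), solve by back-substitution:
  V =
[[1, 1, 1, 0],
 [1, 1, 0, 0],
 [1, 0, 0, 0],
 [0, 1, 1, 1]]
  V a = (-4, -2, 1, -7)
Solving gives a = (1, -3, -2, -2).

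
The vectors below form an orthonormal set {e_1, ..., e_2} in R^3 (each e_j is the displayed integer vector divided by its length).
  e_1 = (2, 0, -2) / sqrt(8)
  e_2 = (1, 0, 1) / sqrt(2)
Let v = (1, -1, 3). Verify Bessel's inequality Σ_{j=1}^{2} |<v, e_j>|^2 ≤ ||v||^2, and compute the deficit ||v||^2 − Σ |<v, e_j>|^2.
Σ |<v, e_j>|^2 = 10; ||v||^2 = 11; deficit = 1

Write each e_j = u_j / sqrt(<u_j, u_j>) where u_j is the displayed integer vector. Then <v, e_j> = <v, u_j> / sqrt(<u_j, u_j>), so |<v, e_j>|^2 = <v, u_j>^2 / <u_j, u_j>.
Coefficients: <v, e_1> = -4/sqrt(8), <v, e_2> = 4/sqrt(2).
Square and sum: Σ |<v, e_j>|^2 = 10.
Compute ||v||^2 = v·v = 11.
Deficit = 11 − 10 = 1 ≥ 0, confirming Bessel's inequality. (The deficit equals ||v − Σ <v,e_j> e_j||^2, the squared distance from v to span{e_j}.)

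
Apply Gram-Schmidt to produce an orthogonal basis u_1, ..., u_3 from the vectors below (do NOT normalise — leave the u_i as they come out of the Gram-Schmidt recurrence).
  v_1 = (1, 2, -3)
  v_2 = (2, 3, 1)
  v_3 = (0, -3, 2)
Orthogonal basis:
  u_1 = (1, 2, -3)
  u_2 = (23/14, 16/7, 29/14)
  u_3 = (11/9, -7/9, -1/9)

Apply the Gram-Schmidt recurrence
  u_1 = v_1
  u_i = v_i − Σ_{j<i} ((v_i · u_j) / (u_j · u_j)) · u_j.

Step by step this gives:
  u_1 = (1, 2, -3)
  u_2 = (23/14, 16/7, 29/14)
  u_3 = (11/9, -7/9, -1/9)

Orthogonality check:
  u_2 · u_1 = 0 (should be 0)
  u_3 · u_1 = 0 (should be 0)
  u_3 · u_2 = 0 (should be 0)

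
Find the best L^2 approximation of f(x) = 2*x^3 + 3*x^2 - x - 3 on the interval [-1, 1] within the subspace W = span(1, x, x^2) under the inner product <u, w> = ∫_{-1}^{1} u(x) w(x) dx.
g(x) = 3*x^2 + x/5 - 3

The best approximation g ∈ W is the orthogonal projection of f onto W. Writing g = a_0 + a_1 x + a_2 x^2, the coefficients solve the normal equations G · a = b where
  G_{ij} = <φ_i, φ_j> and b_i = <f, φ_i>, with φ_0 = 1, φ_1 = x, φ_2 = x^2.
G =
  [2, 0, 2/3]
  [0, 2/3, 0]
  [2/3, 0, 2/5],
b = (-4, 2/15, -4/5).
Solving gives a_0 = -3, a_1 = 1/5, a_2 = 3, so
  g(x) = 3*x^2 + x/5 - 3.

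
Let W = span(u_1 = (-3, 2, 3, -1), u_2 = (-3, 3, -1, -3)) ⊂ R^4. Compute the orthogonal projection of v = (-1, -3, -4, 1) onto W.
proj_W(v) = (744/419, -371/419, -1244/419, -2/419)

Set up U = [u_1 | ... | u_2] ∈ R^(4×2). The projector onto W = col(U) is P = U (U^T U)^(-1) U^T.
Compute U^T U =
  [23, 15]
  [15, 28],
and U^T v = (-16, -5).
Solve U^T U · c = U^T v for the coefficients: c = (-373/419, 125/419). The projection is proj_W(v) = U c.
Check: (v - proj_W(v)) · u_1 = 0  (should be 0).
Check: (v - proj_W(v)) · u_2 = 0  (should be 0).
Result: proj_W(v) = (744/419, -371/419, -1244/419, -2/419).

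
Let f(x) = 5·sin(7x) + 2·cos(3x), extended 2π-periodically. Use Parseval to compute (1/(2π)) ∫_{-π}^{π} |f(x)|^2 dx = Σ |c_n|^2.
Σ |c_n|^2 = 29/2

Expand |f|^2 and use orthogonality of {sin(nx), cos(mx)} on [-π, π]:
  ∫_{-π}^{π} sin(nx)^2 dx = π, ∫ cos(mx)^2 dx = π, and cross terms integrate to 0.
So ∫_{-π}^{π} f(x)^2 dx = 5^2 · π + 2^2 · π = (25 + 4)π.
Divide by 2π: (25 + 4)/2 = 29/2.
By Parseval, this equals Σ |c_n|^2.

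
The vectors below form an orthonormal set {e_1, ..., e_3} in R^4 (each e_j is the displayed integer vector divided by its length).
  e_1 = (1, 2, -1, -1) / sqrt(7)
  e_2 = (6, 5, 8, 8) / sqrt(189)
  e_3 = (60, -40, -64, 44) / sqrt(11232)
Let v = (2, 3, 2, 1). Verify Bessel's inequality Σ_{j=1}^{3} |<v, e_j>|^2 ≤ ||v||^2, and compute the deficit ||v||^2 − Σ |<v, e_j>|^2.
Σ |<v, e_j>|^2 = 467/26; ||v||^2 = 18; deficit = 1/26

Write each e_j = u_j / sqrt(<u_j, u_j>) where u_j is the displayed integer vector. Then <v, e_j> = <v, u_j> / sqrt(<u_j, u_j>), so |<v, e_j>|^2 = <v, u_j>^2 / <u_j, u_j>.
Coefficients: <v, e_1> = 5/sqrt(7), <v, e_2> = 51/sqrt(189), <v, e_3> = -84/sqrt(11232).
Square and sum: Σ |<v, e_j>|^2 = 467/26.
Compute ||v||^2 = v·v = 18.
Deficit = 18 − 467/26 = 1/26 ≥ 0, confirming Bessel's inequality. (The deficit equals ||v − Σ <v,e_j> e_j||^2, the squared distance from v to span{e_j}.)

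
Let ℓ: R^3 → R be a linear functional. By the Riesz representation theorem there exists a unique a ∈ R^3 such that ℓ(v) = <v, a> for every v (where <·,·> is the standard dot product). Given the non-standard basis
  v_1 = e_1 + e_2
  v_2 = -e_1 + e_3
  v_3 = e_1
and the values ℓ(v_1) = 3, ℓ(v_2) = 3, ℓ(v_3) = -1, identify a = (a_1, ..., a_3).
a = (-1, 4, 2)

Write a = (a_1, ..., a_3) in the standard basis. For each basis vector v_i, ℓ(v_i) = <v_i, a> is a linear equation in the a_j's. Collect the n equations into a matrix system V a = ℓ, where row i of V is v_i (expressed in the standard basis). Since V is invertible (lower-triangular with 1s on the diagonal, up to permutation), solve by back-substitution:
  V =
[[1, 1, 0],
 [-1, 0, 1],
 [1, 0, 0]]
  V a = (3, 3, -1)
Solving gives a = (-1, 4, 2).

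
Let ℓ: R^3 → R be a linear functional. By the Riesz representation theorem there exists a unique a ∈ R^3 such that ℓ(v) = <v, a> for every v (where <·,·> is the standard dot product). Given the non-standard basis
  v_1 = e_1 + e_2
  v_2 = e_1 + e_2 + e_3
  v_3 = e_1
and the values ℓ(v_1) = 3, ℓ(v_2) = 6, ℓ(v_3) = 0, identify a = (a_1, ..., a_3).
a = (0, 3, 3)

Write a = (a_1, ..., a_3) in the standard basis. For each basis vector v_i, ℓ(v_i) = <v_i, a> is a linear equation in the a_j's. Collect the n equations into a matrix system V a = ℓ, where row i of V is v_i (expressed in the standard basis). Since V is invertible (lower-triangular with 1s on the diagonal, up to permutation), solve by back-substitution:
  V =
[[1, 1, 0],
 [1, 1, 1],
 [1, 0, 0]]
  V a = (3, 6, 0)
Solving gives a = (0, 3, 3).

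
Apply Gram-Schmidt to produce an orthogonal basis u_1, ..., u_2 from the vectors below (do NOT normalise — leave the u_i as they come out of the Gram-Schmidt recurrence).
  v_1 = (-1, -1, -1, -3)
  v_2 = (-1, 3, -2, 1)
Orthogonal basis:
  u_1 = (-1, -1, -1, -3)
  u_2 = (-5/4, 11/4, -9/4, 1/4)

Apply the Gram-Schmidt recurrence
  u_1 = v_1
  u_i = v_i − Σ_{j<i} ((v_i · u_j) / (u_j · u_j)) · u_j.

Step by step this gives:
  u_1 = (-1, -1, -1, -3)
  u_2 = (-5/4, 11/4, -9/4, 1/4)

Orthogonality check:
  u_2 · u_1 = 0 (should be 0)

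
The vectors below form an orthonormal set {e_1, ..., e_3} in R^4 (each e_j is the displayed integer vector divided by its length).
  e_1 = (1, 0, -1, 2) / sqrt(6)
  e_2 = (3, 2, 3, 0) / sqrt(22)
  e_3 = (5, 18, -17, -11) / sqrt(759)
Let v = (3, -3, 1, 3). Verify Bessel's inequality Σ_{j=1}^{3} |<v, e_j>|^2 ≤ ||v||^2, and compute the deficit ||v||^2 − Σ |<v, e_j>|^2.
Σ |<v, e_j>|^2 = 523/23; ||v||^2 = 28; deficit = 121/23

Write each e_j = u_j / sqrt(<u_j, u_j>) where u_j is the displayed integer vector. Then <v, e_j> = <v, u_j> / sqrt(<u_j, u_j>), so |<v, e_j>|^2 = <v, u_j>^2 / <u_j, u_j>.
Coefficients: <v, e_1> = 8/sqrt(6), <v, e_2> = 6/sqrt(22), <v, e_3> = -89/sqrt(759).
Square and sum: Σ |<v, e_j>|^2 = 523/23.
Compute ||v||^2 = v·v = 28.
Deficit = 28 − 523/23 = 121/23 ≥ 0, confirming Bessel's inequality. (The deficit equals ||v − Σ <v,e_j> e_j||^2, the squared distance from v to span{e_j}.)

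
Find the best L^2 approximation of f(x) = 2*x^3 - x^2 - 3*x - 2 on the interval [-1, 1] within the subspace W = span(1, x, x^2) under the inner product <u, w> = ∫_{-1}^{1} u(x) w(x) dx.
g(x) = -x^2 - 9*x/5 - 2

The best approximation g ∈ W is the orthogonal projection of f onto W. Writing g = a_0 + a_1 x + a_2 x^2, the coefficients solve the normal equations G · a = b where
  G_{ij} = <φ_i, φ_j> and b_i = <f, φ_i>, with φ_0 = 1, φ_1 = x, φ_2 = x^2.
G =
  [2, 0, 2/3]
  [0, 2/3, 0]
  [2/3, 0, 2/5],
b = (-14/3, -6/5, -26/15).
Solving gives a_0 = -2, a_1 = -9/5, a_2 = -1, so
  g(x) = -x^2 - 9*x/5 - 2.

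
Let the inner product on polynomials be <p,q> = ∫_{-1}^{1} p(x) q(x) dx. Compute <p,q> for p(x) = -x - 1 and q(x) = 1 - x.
<p,q> = -4/3

Expand the product: p(x)·q(x) = x^2 - 1.
∫_{-1}^{1} of each monomial x^k gives [2/(k+1) if k even, 0 if k odd]. Integrating term-by-term (or equivalently evaluating the antiderivative F(x) = x^3/3 - x at the endpoints):
  F(1) − F(−1) = -2/3 − (2/3) = -4/3.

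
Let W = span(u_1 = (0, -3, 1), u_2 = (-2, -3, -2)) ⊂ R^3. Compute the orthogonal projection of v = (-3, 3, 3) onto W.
proj_W(v) = (96/121, 261/121, 57/121)

Set up U = [u_1 | ... | u_2] ∈ R^(3×2). The projector onto W = col(U) is P = U (U^T U)^(-1) U^T.
Compute U^T U =
  [10, 7]
  [7, 17],
and U^T v = (-6, -9).
Solve U^T U · c = U^T v for the coefficients: c = (-39/121, -48/121). The projection is proj_W(v) = U c.
Check: (v - proj_W(v)) · u_1 = 0  (should be 0).
Check: (v - proj_W(v)) · u_2 = 0  (should be 0).
Result: proj_W(v) = (96/121, 261/121, 57/121).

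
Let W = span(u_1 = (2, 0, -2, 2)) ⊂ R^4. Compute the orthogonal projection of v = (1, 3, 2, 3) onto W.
proj_W(v) = (2/3, 0, -2/3, 2/3)

Set up U = [u_1 | ... | u_1] ∈ R^(4×1). The projector onto W = col(U) is P = U (U^T U)^(-1) U^T.
Compute U^T U =
  [12],
and U^T v = (4).
Solve U^T U · c = U^T v for the coefficients: c = (1/3). The projection is proj_W(v) = U c.
Check: (v - proj_W(v)) · u_1 = 0  (should be 0).
Result: proj_W(v) = (2/3, 0, -2/3, 2/3).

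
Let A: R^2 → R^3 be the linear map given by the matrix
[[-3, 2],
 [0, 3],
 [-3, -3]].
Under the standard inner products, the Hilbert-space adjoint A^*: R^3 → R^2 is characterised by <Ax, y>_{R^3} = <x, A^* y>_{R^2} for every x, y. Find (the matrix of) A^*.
A^* = A^T =
[[-3, 0, -3],
 [2, 3, -3]]

For real matrices with standard dot products, the defining identity <Ax, y> = <x, A^* y> gives (Ax)^T y = x^T (A^*) y, i.e. x^T A^T y = x^T (A^*) y. Since this holds for all x, y, we must have A^* = A^T. Therefore
A^* =
[[-3, 0, -3],
 [2, 3, -3]].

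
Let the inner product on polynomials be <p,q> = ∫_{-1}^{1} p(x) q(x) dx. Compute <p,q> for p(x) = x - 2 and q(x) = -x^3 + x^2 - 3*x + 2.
<p,q> = -176/15

Expand the product: p(x)·q(x) = -x^4 + 3*x^3 - 5*x^2 + 8*x - 4.
∫_{-1}^{1} of each monomial x^k gives [2/(k+1) if k even, 0 if k odd]. Integrating term-by-term (or equivalently evaluating the antiderivative F(x) = -x^5/5 + 3*x^4/4 - 5*x^3/3 + 4*x^2 - 4*x at the endpoints):
  F(1) − F(−1) = -67/60 − (637/60) = -176/15.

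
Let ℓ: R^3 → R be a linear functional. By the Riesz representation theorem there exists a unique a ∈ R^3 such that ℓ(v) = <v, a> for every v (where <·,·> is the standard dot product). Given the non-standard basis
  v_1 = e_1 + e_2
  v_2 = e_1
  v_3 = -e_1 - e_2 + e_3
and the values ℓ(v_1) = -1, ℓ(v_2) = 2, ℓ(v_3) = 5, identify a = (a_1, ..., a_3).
a = (2, -3, 4)

Write a = (a_1, ..., a_3) in the standard basis. For each basis vector v_i, ℓ(v_i) = <v_i, a> is a linear equation in the a_j's. Collect the n equations into a matrix system V a = ℓ, where row i of V is v_i (expressed in the standard basis). Since V is invertible (lower-triangular with 1s on the diagonal, up to permutation), solve by back-substitution:
  V =
[[1, 1, 0],
 [1, 0, 0],
 [-1, -1, 1]]
  V a = (-1, 2, 5)
Solving gives a = (2, -3, 4).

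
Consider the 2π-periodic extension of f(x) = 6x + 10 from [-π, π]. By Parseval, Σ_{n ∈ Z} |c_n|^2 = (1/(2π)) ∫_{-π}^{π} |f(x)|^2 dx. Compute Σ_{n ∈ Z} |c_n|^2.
Σ |c_n|^2 = 12π^2 + 100

Expand and integrate term by term over [-π, π]:
  ∫ (6x)^2 dx = 36·(2π^3/3); ∫ 2·6·(10)·x dx = 0 (odd integrand); ∫ 10^2 dx = 100·2π.
So (1/(2π)) ∫_{-π}^{π} (6x + 10)^2 dx = 36π^2/3 + 100 = 12π^2 + 100.
Parseval ⇒ Σ |c_n|^2 = 12π^2 + 100.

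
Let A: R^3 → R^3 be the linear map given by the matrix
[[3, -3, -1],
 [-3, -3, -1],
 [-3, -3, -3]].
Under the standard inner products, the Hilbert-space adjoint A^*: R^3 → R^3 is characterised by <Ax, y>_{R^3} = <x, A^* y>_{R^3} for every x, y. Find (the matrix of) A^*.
A^* = A^T =
[[3, -3, -3],
 [-3, -3, -3],
 [-1, -1, -3]]

For real matrices with standard dot products, the defining identity <Ax, y> = <x, A^* y> gives (Ax)^T y = x^T (A^*) y, i.e. x^T A^T y = x^T (A^*) y. Since this holds for all x, y, we must have A^* = A^T. Therefore
A^* =
[[3, -3, -3],
 [-3, -3, -3],
 [-1, -1, -3]].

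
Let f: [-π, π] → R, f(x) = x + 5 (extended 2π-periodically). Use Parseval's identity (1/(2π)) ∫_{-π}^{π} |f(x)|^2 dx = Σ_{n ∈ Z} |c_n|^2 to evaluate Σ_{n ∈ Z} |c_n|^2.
Σ |c_n|^2 = π^2/3 + 25

Expand and integrate term by term over [-π, π]:
  ∫ (x)^2 dx = 1·(2π^3/3); ∫ 2·1·(5)·x dx = 0 (odd integrand); ∫ 5^2 dx = 25·2π.
So (1/(2π)) ∫_{-π}^{π} (x + 5)^2 dx = 1π^2/3 + 25 = π^2/3 + 25.
Parseval ⇒ Σ |c_n|^2 = π^2/3 + 25.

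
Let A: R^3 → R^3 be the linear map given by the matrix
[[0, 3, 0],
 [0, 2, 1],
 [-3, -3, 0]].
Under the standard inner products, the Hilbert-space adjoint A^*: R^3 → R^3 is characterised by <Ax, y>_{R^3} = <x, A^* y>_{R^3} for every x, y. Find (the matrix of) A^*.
A^* = A^T =
[[0, 0, -3],
 [3, 2, -3],
 [0, 1, 0]]

For real matrices with standard dot products, the defining identity <Ax, y> = <x, A^* y> gives (Ax)^T y = x^T (A^*) y, i.e. x^T A^T y = x^T (A^*) y. Since this holds for all x, y, we must have A^* = A^T. Therefore
A^* =
[[0, 0, -3],
 [3, 2, -3],
 [0, 1, 0]].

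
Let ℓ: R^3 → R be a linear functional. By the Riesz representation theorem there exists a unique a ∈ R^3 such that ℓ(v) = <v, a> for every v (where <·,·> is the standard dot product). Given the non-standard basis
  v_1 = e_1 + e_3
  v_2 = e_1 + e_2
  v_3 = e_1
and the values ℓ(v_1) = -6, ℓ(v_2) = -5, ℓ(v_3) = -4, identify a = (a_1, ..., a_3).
a = (-4, -1, -2)

Write a = (a_1, ..., a_3) in the standard basis. For each basis vector v_i, ℓ(v_i) = <v_i, a> is a linear equation in the a_j's. Collect the n equations into a matrix system V a = ℓ, where row i of V is v_i (expressed in the standard basis). Since V is invertible (lower-triangular with 1s on the diagonal, up to permutation), solve by back-substitution:
  V =
[[1, 0, 1],
 [1, 1, 0],
 [1, 0, 0]]
  V a = (-6, -5, -4)
Solving gives a = (-4, -1, -2).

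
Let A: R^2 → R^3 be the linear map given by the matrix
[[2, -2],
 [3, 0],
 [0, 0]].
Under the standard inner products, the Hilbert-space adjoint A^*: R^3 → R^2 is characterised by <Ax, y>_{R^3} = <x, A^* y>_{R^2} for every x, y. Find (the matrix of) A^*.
A^* = A^T =
[[2, 3, 0],
 [-2, 0, 0]]

For real matrices with standard dot products, the defining identity <Ax, y> = <x, A^* y> gives (Ax)^T y = x^T (A^*) y, i.e. x^T A^T y = x^T (A^*) y. Since this holds for all x, y, we must have A^* = A^T. Therefore
A^* =
[[2, 3, 0],
 [-2, 0, 0]].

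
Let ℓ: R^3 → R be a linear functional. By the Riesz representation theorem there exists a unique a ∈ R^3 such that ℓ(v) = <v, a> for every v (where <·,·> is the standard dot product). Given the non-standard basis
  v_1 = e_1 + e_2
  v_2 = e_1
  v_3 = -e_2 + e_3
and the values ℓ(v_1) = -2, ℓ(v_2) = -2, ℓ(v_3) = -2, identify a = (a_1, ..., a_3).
a = (-2, 0, -2)

Write a = (a_1, ..., a_3) in the standard basis. For each basis vector v_i, ℓ(v_i) = <v_i, a> is a linear equation in the a_j's. Collect the n equations into a matrix system V a = ℓ, where row i of V is v_i (expressed in the standard basis). Since V is invertible (lower-triangular with 1s on the diagonal, up to permutation), solve by back-substitution:
  V =
[[1, 1, 0],
 [1, 0, 0],
 [0, -1, 1]]
  V a = (-2, -2, -2)
Solving gives a = (-2, 0, -2).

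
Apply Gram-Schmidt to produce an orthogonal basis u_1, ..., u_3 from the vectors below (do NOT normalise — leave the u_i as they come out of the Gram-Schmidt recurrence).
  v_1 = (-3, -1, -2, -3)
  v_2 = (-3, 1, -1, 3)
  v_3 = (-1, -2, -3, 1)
Orthogonal basis:
  u_1 = (-3, -1, -2, -3)
  u_2 = (-66/23, 24/23, -21/23, 72/23)
  u_3 = (1, -2, -2, 1)

Apply the Gram-Schmidt recurrence
  u_1 = v_1
  u_i = v_i − Σ_{j<i} ((v_i · u_j) / (u_j · u_j)) · u_j.

Step by step this gives:
  u_1 = (-3, -1, -2, -3)
  u_2 = (-66/23, 24/23, -21/23, 72/23)
  u_3 = (1, -2, -2, 1)

Orthogonality check:
  u_2 · u_1 = 0 (should be 0)
  u_3 · u_1 = 0 (should be 0)
  u_3 · u_2 = 0 (should be 0)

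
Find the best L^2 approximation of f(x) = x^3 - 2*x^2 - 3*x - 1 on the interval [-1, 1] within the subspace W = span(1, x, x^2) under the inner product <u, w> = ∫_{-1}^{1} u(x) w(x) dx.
g(x) = -2*x^2 - 12*x/5 - 1

The best approximation g ∈ W is the orthogonal projection of f onto W. Writing g = a_0 + a_1 x + a_2 x^2, the coefficients solve the normal equations G · a = b where
  G_{ij} = <φ_i, φ_j> and b_i = <f, φ_i>, with φ_0 = 1, φ_1 = x, φ_2 = x^2.
G =
  [2, 0, 2/3]
  [0, 2/3, 0]
  [2/3, 0, 2/5],
b = (-10/3, -8/5, -22/15).
Solving gives a_0 = -1, a_1 = -12/5, a_2 = -2, so
  g(x) = -2*x^2 - 12*x/5 - 1.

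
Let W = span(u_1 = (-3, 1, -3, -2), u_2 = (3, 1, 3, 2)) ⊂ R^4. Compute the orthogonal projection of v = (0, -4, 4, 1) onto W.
proj_W(v) = (21/11, -4, 21/11, 14/11)

Set up U = [u_1 | ... | u_2] ∈ R^(4×2). The projector onto W = col(U) is P = U (U^T U)^(-1) U^T.
Compute U^T U =
  [23, -21]
  [-21, 23],
and U^T v = (-18, 10).
Solve U^T U · c = U^T v for the coefficients: c = (-51/22, -37/22). The projection is proj_W(v) = U c.
Check: (v - proj_W(v)) · u_1 = 0  (should be 0).
Check: (v - proj_W(v)) · u_2 = 0  (should be 0).
Result: proj_W(v) = (21/11, -4, 21/11, 14/11).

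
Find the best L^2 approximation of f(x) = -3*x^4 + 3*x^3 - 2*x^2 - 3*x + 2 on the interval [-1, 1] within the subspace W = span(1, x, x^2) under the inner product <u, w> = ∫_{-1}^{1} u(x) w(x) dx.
g(x) = -32*x^2/7 - 6*x/5 + 79/35

The best approximation g ∈ W is the orthogonal projection of f onto W. Writing g = a_0 + a_1 x + a_2 x^2, the coefficients solve the normal equations G · a = b where
  G_{ij} = <φ_i, φ_j> and b_i = <f, φ_i>, with φ_0 = 1, φ_1 = x, φ_2 = x^2.
G =
  [2, 0, 2/3]
  [0, 2/3, 0]
  [2/3, 0, 2/5],
b = (22/15, -4/5, -34/105).
Solving gives a_0 = 79/35, a_1 = -6/5, a_2 = -32/7, so
  g(x) = -32*x^2/7 - 6*x/5 + 79/35.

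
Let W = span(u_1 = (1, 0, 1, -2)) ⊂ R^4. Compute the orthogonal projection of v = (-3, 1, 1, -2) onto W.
proj_W(v) = (1/3, 0, 1/3, -2/3)

Set up U = [u_1 | ... | u_1] ∈ R^(4×1). The projector onto W = col(U) is P = U (U^T U)^(-1) U^T.
Compute U^T U =
  [6],
and U^T v = (2).
Solve U^T U · c = U^T v for the coefficients: c = (1/3). The projection is proj_W(v) = U c.
Check: (v - proj_W(v)) · u_1 = 0  (should be 0).
Result: proj_W(v) = (1/3, 0, 1/3, -2/3).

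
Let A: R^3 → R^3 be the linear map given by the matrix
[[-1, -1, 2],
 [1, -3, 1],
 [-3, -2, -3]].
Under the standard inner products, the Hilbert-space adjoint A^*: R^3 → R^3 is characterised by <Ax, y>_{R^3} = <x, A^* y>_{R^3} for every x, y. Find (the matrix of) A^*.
A^* = A^T =
[[-1, 1, -3],
 [-1, -3, -2],
 [2, 1, -3]]

For real matrices with standard dot products, the defining identity <Ax, y> = <x, A^* y> gives (Ax)^T y = x^T (A^*) y, i.e. x^T A^T y = x^T (A^*) y. Since this holds for all x, y, we must have A^* = A^T. Therefore
A^* =
[[-1, 1, -3],
 [-1, -3, -2],
 [2, 1, -3]].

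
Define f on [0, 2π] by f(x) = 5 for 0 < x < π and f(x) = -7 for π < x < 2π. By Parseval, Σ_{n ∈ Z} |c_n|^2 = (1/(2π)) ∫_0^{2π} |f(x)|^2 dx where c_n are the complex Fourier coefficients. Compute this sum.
Σ |c_n|^2 = 37

Parseval equates the L^2 energy of f (normalised by 1/(2π)) with the ℓ^2 sum of its Fourier coefficients: (1/(2π)) ∫_0^{2π} |f|^2 = Σ |c_n|^2.
Compute the left side: (1/(2π)) [∫_0^π 5^2 dx + ∫_π^{2π} (-7)^2 dx] = (1/(2π)) · (25π + 49π) = (25 + 49)/2 = 37.
So Σ_{n ∈ Z} |c_n|^2 = 37.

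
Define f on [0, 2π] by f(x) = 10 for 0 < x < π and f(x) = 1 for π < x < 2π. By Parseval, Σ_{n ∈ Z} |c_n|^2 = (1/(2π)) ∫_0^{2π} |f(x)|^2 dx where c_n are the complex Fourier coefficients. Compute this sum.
Σ |c_n|^2 = 101/2

Parseval equates the L^2 energy of f (normalised by 1/(2π)) with the ℓ^2 sum of its Fourier coefficients: (1/(2π)) ∫_0^{2π} |f|^2 = Σ |c_n|^2.
Compute the left side: (1/(2π)) [∫_0^π 10^2 dx + ∫_π^{2π} 1^2 dx] = (1/(2π)) · (100π + 1π) = (100 + 1)/2 = 101/2.
So Σ_{n ∈ Z} |c_n|^2 = 101/2.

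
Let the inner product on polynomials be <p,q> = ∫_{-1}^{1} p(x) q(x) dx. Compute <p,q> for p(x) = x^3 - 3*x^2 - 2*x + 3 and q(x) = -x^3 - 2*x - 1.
<p,q> = -34/21

Expand the product: p(x)·q(x) = -x^6 + 3*x^5 + 2*x^3 + 7*x^2 - 4*x - 3.
∫_{-1}^{1} of each monomial x^k gives [2/(k+1) if k even, 0 if k odd]. Integrating term-by-term (or equivalently evaluating the antiderivative F(x) = -x^7/7 + x^6/2 + x^4/2 + 7*x^3/3 - 2*x^2 - 3*x at the endpoints):
  F(1) − F(−1) = -38/21 − (-4/21) = -34/21.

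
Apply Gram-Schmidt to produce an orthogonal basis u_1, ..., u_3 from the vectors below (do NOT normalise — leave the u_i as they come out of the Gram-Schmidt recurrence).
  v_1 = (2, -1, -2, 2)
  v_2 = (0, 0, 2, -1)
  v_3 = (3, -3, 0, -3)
Orthogonal basis:
  u_1 = (2, -1, -2, 2)
  u_2 = (12/13, -6/13, 14/13, -1/13)
  u_3 = (21/29, -54/29, -48/29, -96/29)

Apply the Gram-Schmidt recurrence
  u_1 = v_1
  u_i = v_i − Σ_{j<i} ((v_i · u_j) / (u_j · u_j)) · u_j.

Step by step this gives:
  u_1 = (2, -1, -2, 2)
  u_2 = (12/13, -6/13, 14/13, -1/13)
  u_3 = (21/29, -54/29, -48/29, -96/29)

Orthogonality check:
  u_2 · u_1 = 0 (should be 0)
  u_3 · u_1 = 0 (should be 0)
  u_3 · u_2 = 0 (should be 0)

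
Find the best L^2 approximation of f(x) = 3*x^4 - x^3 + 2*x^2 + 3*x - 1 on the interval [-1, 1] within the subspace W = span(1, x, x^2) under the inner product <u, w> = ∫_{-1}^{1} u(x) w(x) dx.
g(x) = 32*x^2/7 + 12*x/5 - 44/35

The best approximation g ∈ W is the orthogonal projection of f onto W. Writing g = a_0 + a_1 x + a_2 x^2, the coefficients solve the normal equations G · a = b where
  G_{ij} = <φ_i, φ_j> and b_i = <f, φ_i>, with φ_0 = 1, φ_1 = x, φ_2 = x^2.
G =
  [2, 0, 2/3]
  [0, 2/3, 0]
  [2/3, 0, 2/5],
b = (8/15, 8/5, 104/105).
Solving gives a_0 = -44/35, a_1 = 12/5, a_2 = 32/7, so
  g(x) = 32*x^2/7 + 12*x/5 - 44/35.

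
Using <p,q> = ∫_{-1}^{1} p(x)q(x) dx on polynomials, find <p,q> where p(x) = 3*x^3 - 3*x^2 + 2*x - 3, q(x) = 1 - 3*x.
<p,q> = -78/5

Expand the product: p(x)·q(x) = -9*x^4 + 12*x^3 - 9*x^2 + 11*x - 3.
∫_{-1}^{1} of each monomial x^k gives [2/(k+1) if k even, 0 if k odd]. Integrating term-by-term (or equivalently evaluating the antiderivative F(x) = -9*x^5/5 + 3*x^4 - 3*x^3 + 11*x^2/2 - 3*x at the endpoints):
  F(1) − F(−1) = 7/10 − (163/10) = -78/5.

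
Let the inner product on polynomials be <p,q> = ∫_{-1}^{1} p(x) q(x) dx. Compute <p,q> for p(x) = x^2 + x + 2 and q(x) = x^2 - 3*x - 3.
<p,q> = -214/15

Expand the product: p(x)·q(x) = x^4 - 2*x^3 - 4*x^2 - 9*x - 6.
∫_{-1}^{1} of each monomial x^k gives [2/(k+1) if k even, 0 if k odd]. Integrating term-by-term (or equivalently evaluating the antiderivative F(x) = x^5/5 - x^4/2 - 4*x^3/3 - 9*x^2/2 - 6*x at the endpoints):
  F(1) − F(−1) = -182/15 − (32/15) = -214/15.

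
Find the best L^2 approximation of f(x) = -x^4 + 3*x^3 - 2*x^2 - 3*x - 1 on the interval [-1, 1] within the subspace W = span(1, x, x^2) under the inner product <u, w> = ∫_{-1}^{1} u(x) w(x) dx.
g(x) = -20*x^2/7 - 6*x/5 - 32/35

The best approximation g ∈ W is the orthogonal projection of f onto W. Writing g = a_0 + a_1 x + a_2 x^2, the coefficients solve the normal equations G · a = b where
  G_{ij} = <φ_i, φ_j> and b_i = <f, φ_i>, with φ_0 = 1, φ_1 = x, φ_2 = x^2.
G =
  [2, 0, 2/3]
  [0, 2/3, 0]
  [2/3, 0, 2/5],
b = (-56/15, -4/5, -184/105).
Solving gives a_0 = -32/35, a_1 = -6/5, a_2 = -20/7, so
  g(x) = -20*x^2/7 - 6*x/5 - 32/35.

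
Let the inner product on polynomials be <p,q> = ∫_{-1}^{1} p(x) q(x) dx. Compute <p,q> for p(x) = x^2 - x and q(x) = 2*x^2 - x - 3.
<p,q> = -8/15

Expand the product: p(x)·q(x) = 2*x^4 - 3*x^3 - 2*x^2 + 3*x.
∫_{-1}^{1} of each monomial x^k gives [2/(k+1) if k even, 0 if k odd]. Integrating term-by-term (or equivalently evaluating the antiderivative F(x) = 2*x^5/5 - 3*x^4/4 - 2*x^3/3 + 3*x^2/2 at the endpoints):
  F(1) − F(−1) = 29/60 − (61/60) = -8/15.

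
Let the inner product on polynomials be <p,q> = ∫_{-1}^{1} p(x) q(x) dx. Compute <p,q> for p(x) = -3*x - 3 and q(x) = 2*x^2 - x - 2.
<p,q> = 10

Expand the product: p(x)·q(x) = -6*x^3 - 3*x^2 + 9*x + 6.
∫_{-1}^{1} of each monomial x^k gives [2/(k+1) if k even, 0 if k odd]. Integrating term-by-term (or equivalently evaluating the antiderivative F(x) = -3*x^4/2 - x^3 + 9*x^2/2 + 6*x at the endpoints):
  F(1) − F(−1) = 8 − (-2) = 10.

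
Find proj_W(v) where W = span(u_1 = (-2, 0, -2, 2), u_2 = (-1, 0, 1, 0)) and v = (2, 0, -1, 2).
proj_W(v) = (7/6, 0, -11/6, 1/3)

Set up U = [u_1 | ... | u_2] ∈ R^(4×2). The projector onto W = col(U) is P = U (U^T U)^(-1) U^T.
Compute U^T U =
  [12, 0]
  [0, 2],
and U^T v = (2, -3).
Solve U^T U · c = U^T v for the coefficients: c = (1/6, -3/2). The projection is proj_W(v) = U c.
Check: (v - proj_W(v)) · u_1 = 0  (should be 0).
Check: (v - proj_W(v)) · u_2 = 0  (should be 0).
Result: proj_W(v) = (7/6, 0, -11/6, 1/3).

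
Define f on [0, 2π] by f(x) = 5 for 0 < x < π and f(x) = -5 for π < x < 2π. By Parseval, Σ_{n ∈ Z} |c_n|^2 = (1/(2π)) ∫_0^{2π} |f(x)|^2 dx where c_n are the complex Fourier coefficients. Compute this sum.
Σ |c_n|^2 = 25

Parseval equates the L^2 energy of f (normalised by 1/(2π)) with the ℓ^2 sum of its Fourier coefficients: (1/(2π)) ∫_0^{2π} |f|^2 = Σ |c_n|^2.
Compute the left side: (1/(2π)) [∫_0^π 5^2 dx + ∫_π^{2π} (-5)^2 dx] = (1/(2π)) · (25π + 25π) = (25 + 25)/2 = 25.
So Σ_{n ∈ Z} |c_n|^2 = 25.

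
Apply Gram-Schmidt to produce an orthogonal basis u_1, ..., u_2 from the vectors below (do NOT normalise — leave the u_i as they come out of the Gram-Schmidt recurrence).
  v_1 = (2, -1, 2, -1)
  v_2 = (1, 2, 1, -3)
Orthogonal basis:
  u_1 = (2, -1, 2, -1)
  u_2 = (0, 5/2, 0, -5/2)

Apply the Gram-Schmidt recurrence
  u_1 = v_1
  u_i = v_i − Σ_{j<i} ((v_i · u_j) / (u_j · u_j)) · u_j.

Step by step this gives:
  u_1 = (2, -1, 2, -1)
  u_2 = (0, 5/2, 0, -5/2)

Orthogonality check:
  u_2 · u_1 = 0 (should be 0)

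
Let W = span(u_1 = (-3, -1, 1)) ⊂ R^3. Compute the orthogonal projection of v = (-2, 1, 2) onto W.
proj_W(v) = (-21/11, -7/11, 7/11)

Set up U = [u_1 | ... | u_1] ∈ R^(3×1). The projector onto W = col(U) is P = U (U^T U)^(-1) U^T.
Compute U^T U =
  [11],
and U^T v = (7).
Solve U^T U · c = U^T v for the coefficients: c = (7/11). The projection is proj_W(v) = U c.
Check: (v - proj_W(v)) · u_1 = 0  (should be 0).
Result: proj_W(v) = (-21/11, -7/11, 7/11).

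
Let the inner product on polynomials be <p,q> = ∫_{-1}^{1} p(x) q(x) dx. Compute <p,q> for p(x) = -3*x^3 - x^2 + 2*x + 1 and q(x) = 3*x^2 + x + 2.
<p,q> = 18/5

Expand the product: p(x)·q(x) = -9*x^5 - 6*x^4 - x^3 + 3*x^2 + 5*x + 2.
∫_{-1}^{1} of each monomial x^k gives [2/(k+1) if k even, 0 if k odd]. Integrating term-by-term (or equivalently evaluating the antiderivative F(x) = -3*x^6/2 - 6*x^5/5 - x^4/4 + x^3 + 5*x^2/2 + 2*x at the endpoints):
  F(1) − F(−1) = 51/20 − (-21/20) = 18/5.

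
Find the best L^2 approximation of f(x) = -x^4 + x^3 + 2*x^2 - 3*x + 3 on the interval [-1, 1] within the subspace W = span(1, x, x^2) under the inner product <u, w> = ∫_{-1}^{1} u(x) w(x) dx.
g(x) = 8*x^2/7 - 12*x/5 + 108/35

The best approximation g ∈ W is the orthogonal projection of f onto W. Writing g = a_0 + a_1 x + a_2 x^2, the coefficients solve the normal equations G · a = b where
  G_{ij} = <φ_i, φ_j> and b_i = <f, φ_i>, with φ_0 = 1, φ_1 = x, φ_2 = x^2.
G =
  [2, 0, 2/3]
  [0, 2/3, 0]
  [2/3, 0, 2/5],
b = (104/15, -8/5, 88/35).
Solving gives a_0 = 108/35, a_1 = -12/5, a_2 = 8/7, so
  g(x) = 8*x^2/7 - 12*x/5 + 108/35.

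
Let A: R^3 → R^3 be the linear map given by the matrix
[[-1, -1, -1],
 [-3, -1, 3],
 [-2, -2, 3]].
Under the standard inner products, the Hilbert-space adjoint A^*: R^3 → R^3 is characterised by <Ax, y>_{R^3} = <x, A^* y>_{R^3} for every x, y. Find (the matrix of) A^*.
A^* = A^T =
[[-1, -3, -2],
 [-1, -1, -2],
 [-1, 3, 3]]

For real matrices with standard dot products, the defining identity <Ax, y> = <x, A^* y> gives (Ax)^T y = x^T (A^*) y, i.e. x^T A^T y = x^T (A^*) y. Since this holds for all x, y, we must have A^* = A^T. Therefore
A^* =
[[-1, -3, -2],
 [-1, -1, -2],
 [-1, 3, 3]].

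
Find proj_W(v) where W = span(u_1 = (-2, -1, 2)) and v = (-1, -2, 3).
proj_W(v) = (-20/9, -10/9, 20/9)

Set up U = [u_1 | ... | u_1] ∈ R^(3×1). The projector onto W = col(U) is P = U (U^T U)^(-1) U^T.
Compute U^T U =
  [9],
and U^T v = (10).
Solve U^T U · c = U^T v for the coefficients: c = (10/9). The projection is proj_W(v) = U c.
Check: (v - proj_W(v)) · u_1 = 0  (should be 0).
Result: proj_W(v) = (-20/9, -10/9, 20/9).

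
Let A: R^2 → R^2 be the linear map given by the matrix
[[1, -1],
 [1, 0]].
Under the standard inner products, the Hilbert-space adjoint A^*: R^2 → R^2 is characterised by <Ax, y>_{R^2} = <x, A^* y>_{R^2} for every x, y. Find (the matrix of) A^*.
A^* = A^T =
[[1, 1],
 [-1, 0]]

For real matrices with standard dot products, the defining identity <Ax, y> = <x, A^* y> gives (Ax)^T y = x^T (A^*) y, i.e. x^T A^T y = x^T (A^*) y. Since this holds for all x, y, we must have A^* = A^T. Therefore
A^* =
[[1, 1],
 [-1, 0]].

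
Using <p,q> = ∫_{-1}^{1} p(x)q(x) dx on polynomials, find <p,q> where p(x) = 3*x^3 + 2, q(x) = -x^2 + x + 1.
<p,q> = 58/15

Expand the product: p(x)·q(x) = -3*x^5 + 3*x^4 + 3*x^3 - 2*x^2 + 2*x + 2.
∫_{-1}^{1} of each monomial x^k gives [2/(k+1) if k even, 0 if k odd]. Integrating term-by-term (or equivalently evaluating the antiderivative F(x) = -x^6/2 + 3*x^5/5 + 3*x^4/4 - 2*x^3/3 + x^2 + 2*x at the endpoints):
  F(1) − F(−1) = 191/60 − (-41/60) = 58/15.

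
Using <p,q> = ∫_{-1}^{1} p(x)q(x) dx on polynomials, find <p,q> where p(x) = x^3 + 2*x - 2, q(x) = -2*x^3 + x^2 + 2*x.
<p,q> = -4/105

Expand the product: p(x)·q(x) = -2*x^6 + x^5 - 2*x^4 + 6*x^3 + 2*x^2 - 4*x.
∫_{-1}^{1} of each monomial x^k gives [2/(k+1) if k even, 0 if k odd]. Integrating term-by-term (or equivalently evaluating the antiderivative F(x) = -2*x^7/7 + x^6/6 - 2*x^5/5 + 3*x^4/2 + 2*x^3/3 - 2*x^2 at the endpoints):
  F(1) − F(−1) = -37/105 − (-11/35) = -4/105.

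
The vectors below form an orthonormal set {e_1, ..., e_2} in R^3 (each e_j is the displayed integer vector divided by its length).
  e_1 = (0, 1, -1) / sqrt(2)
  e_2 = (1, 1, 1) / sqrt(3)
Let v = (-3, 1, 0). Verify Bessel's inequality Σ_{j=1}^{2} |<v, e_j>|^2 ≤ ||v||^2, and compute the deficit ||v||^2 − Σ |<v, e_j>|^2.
Σ |<v, e_j>|^2 = 11/6; ||v||^2 = 10; deficit = 49/6

Write each e_j = u_j / sqrt(<u_j, u_j>) where u_j is the displayed integer vector. Then <v, e_j> = <v, u_j> / sqrt(<u_j, u_j>), so |<v, e_j>|^2 = <v, u_j>^2 / <u_j, u_j>.
Coefficients: <v, e_1> = 1/sqrt(2), <v, e_2> = -2/sqrt(3).
Square and sum: Σ |<v, e_j>|^2 = 11/6.
Compute ||v||^2 = v·v = 10.
Deficit = 10 − 11/6 = 49/6 ≥ 0, confirming Bessel's inequality. (The deficit equals ||v − Σ <v,e_j> e_j||^2, the squared distance from v to span{e_j}.)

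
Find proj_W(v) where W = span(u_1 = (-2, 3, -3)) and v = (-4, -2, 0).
proj_W(v) = (-2/11, 3/11, -3/11)

Set up U = [u_1 | ... | u_1] ∈ R^(3×1). The projector onto W = col(U) is P = U (U^T U)^(-1) U^T.
Compute U^T U =
  [22],
and U^T v = (2).
Solve U^T U · c = U^T v for the coefficients: c = (1/11). The projection is proj_W(v) = U c.
Check: (v - proj_W(v)) · u_1 = 0  (should be 0).
Result: proj_W(v) = (-2/11, 3/11, -3/11).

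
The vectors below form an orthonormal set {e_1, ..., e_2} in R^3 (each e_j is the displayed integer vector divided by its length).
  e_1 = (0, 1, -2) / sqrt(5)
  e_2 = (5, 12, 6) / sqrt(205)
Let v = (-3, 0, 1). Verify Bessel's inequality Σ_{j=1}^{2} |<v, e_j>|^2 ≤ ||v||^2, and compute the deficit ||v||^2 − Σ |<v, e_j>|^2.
Σ |<v, e_j>|^2 = 49/41; ||v||^2 = 10; deficit = 361/41

Write each e_j = u_j / sqrt(<u_j, u_j>) where u_j is the displayed integer vector. Then <v, e_j> = <v, u_j> / sqrt(<u_j, u_j>), so |<v, e_j>|^2 = <v, u_j>^2 / <u_j, u_j>.
Coefficients: <v, e_1> = -2/sqrt(5), <v, e_2> = -9/sqrt(205).
Square and sum: Σ |<v, e_j>|^2 = 49/41.
Compute ||v||^2 = v·v = 10.
Deficit = 10 − 49/41 = 361/41 ≥ 0, confirming Bessel's inequality. (The deficit equals ||v − Σ <v,e_j> e_j||^2, the squared distance from v to span{e_j}.)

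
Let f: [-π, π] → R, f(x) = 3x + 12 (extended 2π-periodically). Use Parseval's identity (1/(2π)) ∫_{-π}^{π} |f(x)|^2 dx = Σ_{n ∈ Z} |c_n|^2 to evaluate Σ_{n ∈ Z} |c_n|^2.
Σ |c_n|^2 = 3π^2 + 144

Expand and integrate term by term over [-π, π]:
  ∫ (3x)^2 dx = 9·(2π^3/3); ∫ 2·3·(12)·x dx = 0 (odd integrand); ∫ 12^2 dx = 144·2π.
So (1/(2π)) ∫_{-π}^{π} (3x + 12)^2 dx = 9π^2/3 + 144 = 3π^2 + 144.
Parseval ⇒ Σ |c_n|^2 = 3π^2 + 144.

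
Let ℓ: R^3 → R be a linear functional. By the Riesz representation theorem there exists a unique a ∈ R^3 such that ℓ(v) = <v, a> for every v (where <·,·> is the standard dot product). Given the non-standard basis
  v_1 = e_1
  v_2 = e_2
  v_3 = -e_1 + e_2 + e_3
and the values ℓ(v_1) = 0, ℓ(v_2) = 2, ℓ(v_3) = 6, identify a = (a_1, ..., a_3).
a = (0, 2, 4)

Write a = (a_1, ..., a_3) in the standard basis. For each basis vector v_i, ℓ(v_i) = <v_i, a> is a linear equation in the a_j's. Collect the n equations into a matrix system V a = ℓ, where row i of V is v_i (expressed in the standard basis). Since V is invertible (lower-triangular with 1s on the diagonal, up to permutation), solve by back-substitution:
  V =
[[1, 0, 0],
 [0, 1, 0],
 [-1, 1, 1]]
  V a = (0, 2, 6)
Solving gives a = (0, 2, 4).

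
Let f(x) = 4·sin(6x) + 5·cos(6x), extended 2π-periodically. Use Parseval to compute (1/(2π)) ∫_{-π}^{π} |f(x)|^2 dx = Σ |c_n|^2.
Σ |c_n|^2 = 41/2

Expand |f|^2 and use orthogonality of {sin(nx), cos(mx)} on [-π, π]:
  ∫_{-π}^{π} sin(nx)^2 dx = π, ∫ cos(mx)^2 dx = π, and cross terms integrate to 0.
So ∫_{-π}^{π} f(x)^2 dx = 4^2 · π + 5^2 · π = (16 + 25)π.
Divide by 2π: (16 + 25)/2 = 41/2.
By Parseval, this equals Σ |c_n|^2.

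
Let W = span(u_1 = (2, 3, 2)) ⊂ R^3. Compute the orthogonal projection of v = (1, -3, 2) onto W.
proj_W(v) = (-6/17, -9/17, -6/17)

Set up U = [u_1 | ... | u_1] ∈ R^(3×1). The projector onto W = col(U) is P = U (U^T U)^(-1) U^T.
Compute U^T U =
  [17],
and U^T v = (-3).
Solve U^T U · c = U^T v for the coefficients: c = (-3/17). The projection is proj_W(v) = U c.
Check: (v - proj_W(v)) · u_1 = 0  (should be 0).
Result: proj_W(v) = (-6/17, -9/17, -6/17).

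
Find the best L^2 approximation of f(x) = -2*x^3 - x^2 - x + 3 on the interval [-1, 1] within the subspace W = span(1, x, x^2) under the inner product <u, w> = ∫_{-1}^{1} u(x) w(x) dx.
g(x) = -x^2 - 11*x/5 + 3

The best approximation g ∈ W is the orthogonal projection of f onto W. Writing g = a_0 + a_1 x + a_2 x^2, the coefficients solve the normal equations G · a = b where
  G_{ij} = <φ_i, φ_j> and b_i = <f, φ_i>, with φ_0 = 1, φ_1 = x, φ_2 = x^2.
G =
  [2, 0, 2/3]
  [0, 2/3, 0]
  [2/3, 0, 2/5],
b = (16/3, -22/15, 8/5).
Solving gives a_0 = 3, a_1 = -11/5, a_2 = -1, so
  g(x) = -x^2 - 11*x/5 + 3.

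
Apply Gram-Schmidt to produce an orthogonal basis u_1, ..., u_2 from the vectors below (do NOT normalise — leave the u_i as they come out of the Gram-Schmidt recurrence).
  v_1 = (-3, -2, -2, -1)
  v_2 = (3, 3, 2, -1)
Orthogonal basis:
  u_1 = (-3, -2, -2, -1)
  u_2 = (0, 1, 0, -2)

Apply the Gram-Schmidt recurrence
  u_1 = v_1
  u_i = v_i − Σ_{j<i} ((v_i · u_j) / (u_j · u_j)) · u_j.

Step by step this gives:
  u_1 = (-3, -2, -2, -1)
  u_2 = (0, 1, 0, -2)

Orthogonality check:
  u_2 · u_1 = 0 (should be 0)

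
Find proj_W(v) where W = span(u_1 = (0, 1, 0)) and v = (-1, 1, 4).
proj_W(v) = (0, 1, 0)

Set up U = [u_1 | ... | u_1] ∈ R^(3×1). The projector onto W = col(U) is P = U (U^T U)^(-1) U^T.
Compute U^T U =
  [1],
and U^T v = (1).
Solve U^T U · c = U^T v for the coefficients: c = (1). The projection is proj_W(v) = U c.
Check: (v - proj_W(v)) · u_1 = 0  (should be 0).
Result: proj_W(v) = (0, 1, 0).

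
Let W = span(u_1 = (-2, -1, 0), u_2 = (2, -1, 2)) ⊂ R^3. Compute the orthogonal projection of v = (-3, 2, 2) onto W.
proj_W(v) = (-16/9, -4/9, -4/9)

Set up U = [u_1 | ... | u_2] ∈ R^(3×2). The projector onto W = col(U) is P = U (U^T U)^(-1) U^T.
Compute U^T U =
  [5, -3]
  [-3, 9],
and U^T v = (4, -4).
Solve U^T U · c = U^T v for the coefficients: c = (2/3, -2/9). The projection is proj_W(v) = U c.
Check: (v - proj_W(v)) · u_1 = 0  (should be 0).
Check: (v - proj_W(v)) · u_2 = 0  (should be 0).
Result: proj_W(v) = (-16/9, -4/9, -4/9).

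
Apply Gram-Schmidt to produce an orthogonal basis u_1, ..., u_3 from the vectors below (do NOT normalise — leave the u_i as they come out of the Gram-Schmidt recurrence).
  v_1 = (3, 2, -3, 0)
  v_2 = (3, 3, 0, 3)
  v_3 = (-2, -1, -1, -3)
Orthogonal basis:
  u_1 = (3, 2, -3, 0)
  u_2 = (21/22, 18/11, 45/22, 3)
  u_3 = (-20/41, 36/41, 4/41, -16/41)

Apply the Gram-Schmidt recurrence
  u_1 = v_1
  u_i = v_i − Σ_{j<i} ((v_i · u_j) / (u_j · u_j)) · u_j.

Step by step this gives:
  u_1 = (3, 2, -3, 0)
  u_2 = (21/22, 18/11, 45/22, 3)
  u_3 = (-20/41, 36/41, 4/41, -16/41)

Orthogonality check:
  u_2 · u_1 = 0 (should be 0)
  u_3 · u_1 = 0 (should be 0)
  u_3 · u_2 = 0 (should be 0)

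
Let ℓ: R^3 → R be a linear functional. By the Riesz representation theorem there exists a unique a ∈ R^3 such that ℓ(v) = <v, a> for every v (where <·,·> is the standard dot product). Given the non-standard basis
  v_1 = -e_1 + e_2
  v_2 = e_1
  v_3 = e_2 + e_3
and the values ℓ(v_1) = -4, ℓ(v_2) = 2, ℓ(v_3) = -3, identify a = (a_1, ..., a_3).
a = (2, -2, -1)

Write a = (a_1, ..., a_3) in the standard basis. For each basis vector v_i, ℓ(v_i) = <v_i, a> is a linear equation in the a_j's. Collect the n equations into a matrix system V a = ℓ, where row i of V is v_i (expressed in the standard basis). Since V is invertible (lower-triangular with 1s on the diagonal, up to permutation), solve by back-substitution:
  V =
[[-1, 1, 0],
 [1, 0, 0],
 [0, 1, 1]]
  V a = (-4, 2, -3)
Solving gives a = (2, -2, -1).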